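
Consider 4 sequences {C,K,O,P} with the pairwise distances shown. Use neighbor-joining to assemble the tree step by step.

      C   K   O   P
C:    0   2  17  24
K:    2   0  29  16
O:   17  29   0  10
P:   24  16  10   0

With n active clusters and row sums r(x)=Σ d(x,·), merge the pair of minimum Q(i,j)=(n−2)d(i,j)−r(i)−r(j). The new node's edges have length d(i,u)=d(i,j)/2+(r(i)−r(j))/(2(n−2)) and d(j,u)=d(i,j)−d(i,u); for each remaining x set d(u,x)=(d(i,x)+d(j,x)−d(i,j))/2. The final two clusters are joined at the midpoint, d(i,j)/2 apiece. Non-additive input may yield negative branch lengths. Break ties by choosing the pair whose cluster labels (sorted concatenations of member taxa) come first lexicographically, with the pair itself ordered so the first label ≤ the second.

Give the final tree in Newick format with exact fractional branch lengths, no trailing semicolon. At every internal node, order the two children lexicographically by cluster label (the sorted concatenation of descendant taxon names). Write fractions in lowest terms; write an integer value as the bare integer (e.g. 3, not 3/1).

(((C:0,K:2):31/2,O:13/2):7/4,P:7/4)

1. join C+K (d=2, Q=-86) ⇒ CK; edges |C|=0, |K|=2
  updated: d(CK,O)=22, d(CK,P)=19
2. join CK+O (d=22, Q=-51) ⇒ CKO; edges |CK|=31/2, |O|=13/2
  updated: d(CKO,P)=7/2
3. join CKO+P (d=7/2) ⇒ CKOP; edges |CKO|=7/4, |P|=7/4
final tree: (((C:0,K:2):31/2,O:13/2):7/4,P:7/4)
total length: 55/2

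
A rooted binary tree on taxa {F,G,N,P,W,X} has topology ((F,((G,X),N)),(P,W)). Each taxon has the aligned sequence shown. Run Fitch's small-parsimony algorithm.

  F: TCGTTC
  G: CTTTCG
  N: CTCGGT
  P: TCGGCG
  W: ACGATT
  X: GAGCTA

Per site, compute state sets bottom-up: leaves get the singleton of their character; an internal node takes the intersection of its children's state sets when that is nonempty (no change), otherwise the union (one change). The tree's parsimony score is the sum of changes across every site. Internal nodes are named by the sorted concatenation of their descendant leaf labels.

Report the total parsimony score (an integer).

18

site 0, node GX: G={C} ∪ X={G} → {C,G} (+1)
site 0, node GNX: GX={C,G} ∩ N={C} → {C} (+0)
site 0, node FGNX: F={T} ∪ GNX={C} → {C,T} (+1)
site 0, node PW: P={T} ∪ W={A} → {A,T} (+1)
site 0, node FGNPWX: FGNX={C,T} ∩ PW={A,T} → {T} (+0)
site 1, node GX: G={T} ∪ X={A} → {A,T} (+1)
site 1, node GNX: GX={A,T} ∩ N={T} → {T} (+0)
site 1, node FGNX: F={C} ∪ GNX={T} → {C,T} (+1)
site 1, node PW: P={C} ∩ W={C} → {C} (+0)
site 1, node FGNPWX: FGNX={C,T} ∩ PW={C} → {C} (+0)
site 2, node GX: G={T} ∪ X={G} → {G,T} (+1)
site 2, node GNX: GX={G,T} ∪ N={C} → {C,G,T} (+1)
site 2, node FGNX: F={G} ∩ GNX={C,G,T} → {G} (+0)
site 2, node PW: P={G} ∩ W={G} → {G} (+0)
site 2, node FGNPWX: FGNX={G} ∩ PW={G} → {G} (+0)
site 3, node GX: G={T} ∪ X={C} → {C,T} (+1)
site 3, node GNX: GX={C,T} ∪ N={G} → {C,G,T} (+1)
site 3, node FGNX: F={T} ∩ GNX={C,G,T} → {T} (+0)
site 3, node PW: P={G} ∪ W={A} → {A,G} (+1)
site 3, node FGNPWX: FGNX={T} ∪ PW={A,G} → {A,G,T} (+1)
site 4, node GX: G={C} ∪ X={T} → {C,T} (+1)
site 4, node GNX: GX={C,T} ∪ N={G} → {C,G,T} (+1)
site 4, node FGNX: F={T} ∩ GNX={C,G,T} → {T} (+0)
site 4, node PW: P={C} ∪ W={T} → {C,T} (+1)
site 4, node FGNPWX: FGNX={T} ∩ PW={C,T} → {T} (+0)
site 5, node GX: G={G} ∪ X={A} → {A,G} (+1)
site 5, node GNX: GX={A,G} ∪ N={T} → {A,G,T} (+1)
site 5, node FGNX: F={C} ∪ GNX={A,G,T} → {A,C,G,T} (+1)
site 5, node PW: P={G} ∪ W={T} → {G,T} (+1)
site 5, node FGNPWX: FGNX={A,C,G,T} ∩ PW={G,T} → {G,T} (+0)
per-site changes: [3, 2, 2, 4, 3, 4]; total = 18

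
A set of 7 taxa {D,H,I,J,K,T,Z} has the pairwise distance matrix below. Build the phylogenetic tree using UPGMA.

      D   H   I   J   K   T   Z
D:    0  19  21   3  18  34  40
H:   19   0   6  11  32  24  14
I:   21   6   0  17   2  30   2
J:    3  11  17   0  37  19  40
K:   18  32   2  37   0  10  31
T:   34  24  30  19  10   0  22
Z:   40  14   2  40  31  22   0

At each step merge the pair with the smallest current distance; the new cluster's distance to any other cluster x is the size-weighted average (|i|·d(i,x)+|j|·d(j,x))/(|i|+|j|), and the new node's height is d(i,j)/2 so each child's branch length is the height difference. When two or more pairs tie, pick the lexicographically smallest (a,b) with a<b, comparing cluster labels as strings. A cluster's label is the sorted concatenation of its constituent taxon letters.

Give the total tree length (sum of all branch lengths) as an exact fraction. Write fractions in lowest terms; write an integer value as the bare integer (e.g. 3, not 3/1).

2189/40

iteration 1: select I,K (d=2); attach at lengths (1, 1); label the merged cluster IK
  updated: d(D,IK)=39/2, d(H,IK)=19, d(IK,J)=27, d(IK,T)=20, d(IK,Z)=33/2
iteration 2: select D,J (d=3); attach at lengths (3/2, 3/2); label the merged cluster DJ
  updated: d(DJ,H)=15, d(DJ,IK)=93/4, d(DJ,T)=53/2, d(DJ,Z)=40
iteration 3: select H,Z (d=14); attach at lengths (7, 7); label the merged cluster HZ
  updated: d(DJ,HZ)=55/2, d(HZ,IK)=71/4, d(HZ,T)=23
iteration 4: select HZ,IK (d=71/4); attach at lengths (15/8, 63/8); label the merged cluster HIKZ
  updated: d(DJ,HIKZ)=203/8, d(HIKZ,T)=43/2
iteration 5: select HIKZ,T (d=43/2); attach at lengths (15/8, 43/4); label the merged cluster HIKTZ
  updated: d(DJ,HIKTZ)=128/5
iteration 6: select DJ,HIKTZ (d=128/5); attach at lengths (113/10, 41/20); label the merged cluster DHIJKTZ
final tree: ((D:3/2,J:3/2):113/10,(((H:7,Z:7):15/8,(I:1,K:1):63/8):15/8,T:43/4):41/20)
total length: 2189/40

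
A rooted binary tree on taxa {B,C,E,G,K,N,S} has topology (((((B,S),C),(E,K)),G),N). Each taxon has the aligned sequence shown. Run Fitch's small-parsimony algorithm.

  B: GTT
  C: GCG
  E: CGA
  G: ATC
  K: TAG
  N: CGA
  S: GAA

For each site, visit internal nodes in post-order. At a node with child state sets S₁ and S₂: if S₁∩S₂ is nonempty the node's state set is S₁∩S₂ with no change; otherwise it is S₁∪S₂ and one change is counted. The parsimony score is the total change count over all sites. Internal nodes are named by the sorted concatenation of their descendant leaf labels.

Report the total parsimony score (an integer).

site 0, node BS: B={G} ∩ S={G} → {G} (+0)
site 0, node BCS: BS={G} ∩ C={G} → {G} (+0)
site 0, node EK: E={C} ∪ K={T} → {C,T} (+1)
site 0, node BCEKS: BCS={G} ∪ EK={C,T} → {C,G,T} (+1)
site 0, node BCEGKS: BCEKS={C,G,T} ∪ G={A} → {A,C,G,T} (+1)
site 0, node BCEGKNS: BCEGKS={A,C,G,T} ∩ N={C} → {C} (+0)
site 1, node BS: B={T} ∪ S={A} → {A,T} (+1)
site 1, node BCS: BS={A,T} ∪ C={C} → {A,C,T} (+1)
site 1, node EK: E={G} ∪ K={A} → {A,G} (+1)
site 1, node BCEKS: BCS={A,C,T} ∩ EK={A,G} → {A} (+0)
site 1, node BCEGKS: BCEKS={A} ∪ G={T} → {A,T} (+1)
site 1, node BCEGKNS: BCEGKS={A,T} ∪ N={G} → {A,G,T} (+1)
site 2, node BS: B={T} ∪ S={A} → {A,T} (+1)
site 2, node BCS: BS={A,T} ∪ C={G} → {A,G,T} (+1)
site 2, node EK: E={A} ∪ K={G} → {A,G} (+1)
site 2, node BCEKS: BCS={A,G,T} ∩ EK={A,G} → {A,G} (+0)
site 2, node BCEGKS: BCEKS={A,G} ∪ G={C} → {A,C,G} (+1)
site 2, node BCEGKNS: BCEGKS={A,C,G} ∩ N={A} → {A} (+0)
per-site changes: [3, 5, 4]; total = 12

12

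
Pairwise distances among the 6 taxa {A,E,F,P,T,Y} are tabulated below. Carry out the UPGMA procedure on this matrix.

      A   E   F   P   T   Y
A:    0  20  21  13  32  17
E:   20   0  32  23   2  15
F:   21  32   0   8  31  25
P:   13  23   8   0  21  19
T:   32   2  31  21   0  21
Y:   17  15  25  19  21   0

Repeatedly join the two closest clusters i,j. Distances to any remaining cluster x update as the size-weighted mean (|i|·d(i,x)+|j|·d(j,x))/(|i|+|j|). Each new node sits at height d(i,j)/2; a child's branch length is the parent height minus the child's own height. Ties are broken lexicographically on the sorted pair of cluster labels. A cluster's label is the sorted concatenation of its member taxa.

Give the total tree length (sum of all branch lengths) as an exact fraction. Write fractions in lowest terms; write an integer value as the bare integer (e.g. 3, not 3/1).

step 1: merge (E,T) at d=2; branch lengths E→1, T→1; new cluster ET
  updated: d(A,ET)=26, d(ET,F)=63/2, d(ET,P)=22, d(ET,Y)=18
step 2: merge (F,P) at d=8; branch lengths F→4, P→4; new cluster FP
  updated: d(A,FP)=17, d(ET,FP)=107/4, d(FP,Y)=22
step 3: merge (A,FP) at d=17; branch lengths A→17/2, FP→9/2; new cluster AFP
  updated: d(AFP,ET)=53/2, d(AFP,Y)=61/3
step 4: merge (ET,Y) at d=18; branch lengths ET→8, Y→9; new cluster ETY
  updated: d(AFP,ETY)=220/9
step 5: merge (AFP,ETY) at d=220/9; branch lengths AFP→67/18, ETY→29/9; new cluster AEFPTY
final tree: ((A:17/2,(F:4,P:4):9/2):67/18,((E:1,T:1):8,Y:9):29/9)
total length: 845/18

845/18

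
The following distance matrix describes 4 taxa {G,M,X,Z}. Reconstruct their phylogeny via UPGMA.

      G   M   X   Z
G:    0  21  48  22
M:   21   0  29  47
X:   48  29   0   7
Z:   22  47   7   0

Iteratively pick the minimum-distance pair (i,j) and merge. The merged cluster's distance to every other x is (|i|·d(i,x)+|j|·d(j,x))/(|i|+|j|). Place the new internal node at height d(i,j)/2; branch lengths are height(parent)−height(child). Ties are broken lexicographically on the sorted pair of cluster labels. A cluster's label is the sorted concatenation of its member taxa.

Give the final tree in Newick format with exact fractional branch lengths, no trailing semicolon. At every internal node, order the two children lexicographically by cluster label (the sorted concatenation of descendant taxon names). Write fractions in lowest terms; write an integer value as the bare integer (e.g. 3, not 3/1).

step 1: merge (X,Z) at d=7; branch lengths X→7/2, Z→7/2; new cluster XZ
  updated: d(G,XZ)=35, d(M,XZ)=38
step 2: merge (G,M) at d=21; branch lengths G→21/2, M→21/2; new cluster GM
  updated: d(GM,XZ)=73/2
step 3: merge (GM,XZ) at d=73/2; branch lengths GM→31/4, XZ→59/4; new cluster GMXZ
final tree: ((G:21/2,M:21/2):31/4,(X:7/2,Z:7/2):59/4)
total length: 101/2

((G:21/2,M:21/2):31/4,(X:7/2,Z:7/2):59/4)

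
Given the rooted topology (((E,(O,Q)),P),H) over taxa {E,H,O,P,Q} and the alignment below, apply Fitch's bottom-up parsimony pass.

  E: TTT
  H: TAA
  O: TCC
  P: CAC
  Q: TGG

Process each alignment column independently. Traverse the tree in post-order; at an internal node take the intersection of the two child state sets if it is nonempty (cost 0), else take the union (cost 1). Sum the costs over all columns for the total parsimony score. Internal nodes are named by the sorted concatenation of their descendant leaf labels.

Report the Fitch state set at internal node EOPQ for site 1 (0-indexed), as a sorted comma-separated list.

OQ@0: {T} ∩ {T} = {T} (intersection, +0)
EOQ@0: {T} ∩ {T} = {T} (intersection, +0)
EOPQ@0: {T} ∪ {C} = {C,T} (union, +1)
EHOPQ@0: {C,T} ∩ {T} = {T} (intersection, +0)
OQ@1: {C} ∪ {G} = {C,G} (union, +1)
EOQ@1: {T} ∪ {C,G} = {C,G,T} (union, +1)
EOPQ@1: {C,G,T} ∪ {A} = {A,C,G,T} (union, +1)
EHOPQ@1: {A,C,G,T} ∩ {A} = {A} (intersection, +0)
OQ@2: {C} ∪ {G} = {C,G} (union, +1)
EOQ@2: {T} ∪ {C,G} = {C,G,T} (union, +1)
EOPQ@2: {C,G,T} ∩ {C} = {C} (intersection, +0)
EHOPQ@2: {C} ∪ {A} = {A,C} (union, +1)
per-site changes: [1, 3, 3]; total = 7

A,C,G,T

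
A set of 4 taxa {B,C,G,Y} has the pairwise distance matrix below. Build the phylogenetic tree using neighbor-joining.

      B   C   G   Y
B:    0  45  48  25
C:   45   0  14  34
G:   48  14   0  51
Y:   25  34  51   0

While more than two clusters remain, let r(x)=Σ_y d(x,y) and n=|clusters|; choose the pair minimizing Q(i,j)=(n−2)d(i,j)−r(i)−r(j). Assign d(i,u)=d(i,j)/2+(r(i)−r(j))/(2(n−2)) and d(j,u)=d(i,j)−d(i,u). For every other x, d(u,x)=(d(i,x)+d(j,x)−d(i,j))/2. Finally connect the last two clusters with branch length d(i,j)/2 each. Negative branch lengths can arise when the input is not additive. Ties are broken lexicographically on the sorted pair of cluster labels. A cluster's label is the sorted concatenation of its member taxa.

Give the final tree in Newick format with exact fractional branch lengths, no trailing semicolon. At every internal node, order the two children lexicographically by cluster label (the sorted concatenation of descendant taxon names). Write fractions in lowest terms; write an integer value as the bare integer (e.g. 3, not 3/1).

iteration 1: select B,Y (d=25, Q=-178); attach at lengths (29/2, 21/2); label the merged cluster BY
  updated: d(BY,C)=27, d(BY,G)=37
iteration 2: select BY,C (d=27, Q=-78); attach at lengths (25, 2); label the merged cluster BCY
  updated: d(BCY,G)=12
iteration 3: select BCY,G (d=12); attach at lengths (6, 6); label the merged cluster BCGY
final tree: (((B:29/2,Y:21/2):25,C:2):6,G:6)
total length: 64

(((B:29/2,Y:21/2):25,C:2):6,G:6)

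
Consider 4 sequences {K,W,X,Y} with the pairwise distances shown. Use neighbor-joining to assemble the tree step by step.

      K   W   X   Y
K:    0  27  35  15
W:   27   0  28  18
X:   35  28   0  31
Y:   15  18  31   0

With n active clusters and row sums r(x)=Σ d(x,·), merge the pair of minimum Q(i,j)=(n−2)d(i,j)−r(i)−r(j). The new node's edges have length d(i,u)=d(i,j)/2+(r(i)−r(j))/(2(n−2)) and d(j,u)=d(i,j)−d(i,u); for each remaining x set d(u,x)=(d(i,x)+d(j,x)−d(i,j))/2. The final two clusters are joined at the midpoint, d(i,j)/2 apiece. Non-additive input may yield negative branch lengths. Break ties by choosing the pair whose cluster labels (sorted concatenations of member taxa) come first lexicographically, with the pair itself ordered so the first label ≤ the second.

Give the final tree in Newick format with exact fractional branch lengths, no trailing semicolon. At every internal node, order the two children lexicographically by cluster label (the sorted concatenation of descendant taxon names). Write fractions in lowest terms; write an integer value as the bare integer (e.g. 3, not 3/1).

(((K:43/4,Y:17/4):25/4,W:35/4):77/8,X:77/8)

step 1: merge (K,Y) at d=15, Q=-111; branch lengths K→43/4, Y→17/4; new cluster KY
  updated: d(KY,W)=15, d(KY,X)=51/2
step 2: merge (KY,W) at d=15, Q=-137/2; branch lengths KY→25/4, W→35/4; new cluster KWY
  updated: d(KWY,X)=77/4
step 3: merge (KWY,X) at d=77/4; branch lengths KWY→77/8, X→77/8; new cluster KWXY
final tree: (((K:43/4,Y:17/4):25/4,W:35/4):77/8,X:77/8)
total length: 197/4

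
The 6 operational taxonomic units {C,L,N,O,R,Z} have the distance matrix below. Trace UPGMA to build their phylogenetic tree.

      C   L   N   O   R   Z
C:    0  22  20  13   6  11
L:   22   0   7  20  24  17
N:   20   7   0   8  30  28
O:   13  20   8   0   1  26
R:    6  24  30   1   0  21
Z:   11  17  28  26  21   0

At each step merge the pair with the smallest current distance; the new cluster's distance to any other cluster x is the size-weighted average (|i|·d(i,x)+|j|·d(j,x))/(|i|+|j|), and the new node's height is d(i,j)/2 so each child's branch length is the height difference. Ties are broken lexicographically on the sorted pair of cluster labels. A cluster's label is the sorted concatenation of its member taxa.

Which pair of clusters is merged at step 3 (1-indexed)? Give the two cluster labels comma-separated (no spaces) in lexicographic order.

iteration 1: select O,R (d=1); attach at lengths (1/2, 1/2); label the merged cluster OR
  updated: d(C,OR)=19/2, d(L,OR)=22, d(N,OR)=19, d(OR,Z)=47/2
iteration 2: select L,N (d=7); attach at lengths (7/2, 7/2); label the merged cluster LN
  updated: d(C,LN)=21, d(LN,OR)=41/2, d(LN,Z)=45/2
iteration 3: select C,OR (d=19/2); attach at lengths (19/4, 17/4); label the merged cluster COR
  updated: d(COR,LN)=62/3, d(COR,Z)=58/3
iteration 4: select COR,Z (d=58/3); attach at lengths (59/12, 29/3); label the merged cluster CORZ
  updated: d(CORZ,LN)=169/8
iteration 5: select CORZ,LN (d=169/8); attach at lengths (43/48, 113/16); label the merged cluster CLNORZ
final tree: (((C:19/4,(O:1/2,R:1/2):17/4):59/12,Z:29/3):43/48,(L:7/2,N:7/2):113/16)
total length: 949/24

C,OR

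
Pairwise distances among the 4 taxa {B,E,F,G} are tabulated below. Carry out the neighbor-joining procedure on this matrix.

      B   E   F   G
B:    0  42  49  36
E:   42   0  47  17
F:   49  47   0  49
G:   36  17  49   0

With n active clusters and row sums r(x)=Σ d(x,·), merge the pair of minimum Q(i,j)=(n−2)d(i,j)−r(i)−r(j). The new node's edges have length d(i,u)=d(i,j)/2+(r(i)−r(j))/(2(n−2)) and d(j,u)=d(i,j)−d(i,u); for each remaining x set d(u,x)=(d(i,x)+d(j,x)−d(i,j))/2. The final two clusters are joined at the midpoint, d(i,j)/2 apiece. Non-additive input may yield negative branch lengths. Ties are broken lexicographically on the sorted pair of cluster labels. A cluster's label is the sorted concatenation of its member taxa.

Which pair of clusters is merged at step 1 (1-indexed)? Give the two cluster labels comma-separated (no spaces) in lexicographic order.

iteration 1: select B,F (d=49, Q=-174); attach at lengths (20, 29); label the merged cluster BF
  updated: d(BF,E)=20, d(BF,G)=18
iteration 2: select BF,E (d=20, Q=-55); attach at lengths (21/2, 19/2); label the merged cluster BEF
  updated: d(BEF,G)=15/2
iteration 3: select BEF,G (d=15/2); attach at lengths (15/4, 15/4); label the merged cluster BEFG
final tree: (((B:20,F:29):21/2,E:19/2):15/4,G:15/4)
total length: 153/2

B,F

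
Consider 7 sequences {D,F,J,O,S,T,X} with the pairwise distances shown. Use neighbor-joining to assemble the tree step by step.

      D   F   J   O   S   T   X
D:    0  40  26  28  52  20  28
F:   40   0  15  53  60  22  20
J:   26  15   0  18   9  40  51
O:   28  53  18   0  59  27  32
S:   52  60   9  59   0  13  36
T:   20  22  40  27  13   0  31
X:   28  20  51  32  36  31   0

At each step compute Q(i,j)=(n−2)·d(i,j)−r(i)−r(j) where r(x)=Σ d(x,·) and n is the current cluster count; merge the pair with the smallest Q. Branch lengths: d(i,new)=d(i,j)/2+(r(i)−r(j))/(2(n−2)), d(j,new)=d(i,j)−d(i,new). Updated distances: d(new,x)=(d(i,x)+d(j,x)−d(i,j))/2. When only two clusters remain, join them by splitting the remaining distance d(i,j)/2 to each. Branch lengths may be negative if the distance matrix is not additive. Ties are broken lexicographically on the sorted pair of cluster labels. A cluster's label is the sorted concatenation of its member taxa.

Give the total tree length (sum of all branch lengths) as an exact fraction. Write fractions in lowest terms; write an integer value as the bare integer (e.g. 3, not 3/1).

93

1. join J+S (d=9, Q=-343) ⇒ JS; edges |J|=-5/2, |S|=23/2
  updated: d(D,JS)=69/2, d(F,JS)=33, d(JS,O)=34, d(JS,T)=22, d(JS,X)=39
2. join F+X (d=20, Q=-238) ⇒ FX; edges |F|=49/4, |X|=31/4
  updated: d(D,FX)=24, d(FX,JS)=26, d(FX,O)=65/2, d(FX,T)=33/2
3. join D+O (d=28, Q=-144) ⇒ DO; edges |D|=23/2, |O|=33/2
  updated: d(DO,FX)=57/4, d(DO,JS)=81/4, d(DO,T)=19/2
4. join DO+T (d=19/2, Q=-73) ⇒ DOT; edges |DO|=15/4, |T|=23/4
  updated: d(DOT,FX)=85/8, d(DOT,JS)=131/8
5. join DOT+FX (d=85/8, Q=-53) ⇒ DFOTX; edges |DOT|=1/2, |FX|=81/8
  updated: d(DFOTX,JS)=127/8
6. join DFOTX+JS (d=127/8) ⇒ DFJOSTX; edges |DFOTX|=127/16, |JS|=127/16
final tree: ((((D:23/2,O:33/2):15/4,T:23/4):1/2,(F:49/4,X:31/4):81/8):127/16,(J:-5/2,S:23/2):127/16)
total length: 93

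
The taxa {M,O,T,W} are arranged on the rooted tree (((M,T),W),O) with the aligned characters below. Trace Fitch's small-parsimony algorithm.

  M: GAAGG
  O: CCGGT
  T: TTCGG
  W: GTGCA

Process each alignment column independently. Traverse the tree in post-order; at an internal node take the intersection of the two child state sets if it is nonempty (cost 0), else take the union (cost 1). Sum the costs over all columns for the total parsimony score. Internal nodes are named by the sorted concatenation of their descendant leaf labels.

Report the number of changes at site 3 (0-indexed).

MT@0: {G} ∪ {T} = {G,T} (union, +1)
MTW@0: {G,T} ∩ {G} = {G} (intersection, +0)
MOTW@0: {G} ∪ {C} = {C,G} (union, +1)
MT@1: {A} ∪ {T} = {A,T} (union, +1)
MTW@1: {A,T} ∩ {T} = {T} (intersection, +0)
MOTW@1: {T} ∪ {C} = {C,T} (union, +1)
MT@2: {A} ∪ {C} = {A,C} (union, +1)
MTW@2: {A,C} ∪ {G} = {A,C,G} (union, +1)
MOTW@2: {A,C,G} ∩ {G} = {G} (intersection, +0)
MT@3: {G} ∩ {G} = {G} (intersection, +0)
MTW@3: {G} ∪ {C} = {C,G} (union, +1)
MOTW@3: {C,G} ∩ {G} = {G} (intersection, +0)
MT@4: {G} ∩ {G} = {G} (intersection, +0)
MTW@4: {G} ∪ {A} = {A,G} (union, +1)
MOTW@4: {A,G} ∪ {T} = {A,G,T} (union, +1)
per-site changes: [2, 2, 2, 1, 2]; total = 9

1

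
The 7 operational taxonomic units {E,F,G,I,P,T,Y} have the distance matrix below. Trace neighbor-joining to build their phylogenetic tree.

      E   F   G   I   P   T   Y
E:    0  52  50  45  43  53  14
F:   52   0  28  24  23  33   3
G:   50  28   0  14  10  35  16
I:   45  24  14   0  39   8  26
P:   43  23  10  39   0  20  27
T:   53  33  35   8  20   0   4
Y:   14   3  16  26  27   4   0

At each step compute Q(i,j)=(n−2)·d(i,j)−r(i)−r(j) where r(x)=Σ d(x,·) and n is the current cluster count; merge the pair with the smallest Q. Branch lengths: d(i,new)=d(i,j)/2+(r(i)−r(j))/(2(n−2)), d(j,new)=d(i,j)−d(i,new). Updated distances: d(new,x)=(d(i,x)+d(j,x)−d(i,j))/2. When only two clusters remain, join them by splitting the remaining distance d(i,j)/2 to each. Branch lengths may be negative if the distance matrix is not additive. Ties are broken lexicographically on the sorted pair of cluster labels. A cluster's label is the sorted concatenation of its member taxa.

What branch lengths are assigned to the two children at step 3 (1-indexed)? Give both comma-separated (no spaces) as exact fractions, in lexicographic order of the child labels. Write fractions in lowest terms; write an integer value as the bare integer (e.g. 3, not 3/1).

14/3,16/3

step 1: merge (E,Y) at d=14, Q=-277; branch lengths E→237/10, Y→-97/10; new cluster EY
  updated: d(EY,F)=41/2, d(EY,G)=26, d(EY,I)=57/2, d(EY,P)=28, d(EY,T)=43/2
step 2: merge (I,T) at d=8, Q=-199; branch lengths I→7/2, T→9/2; new cluster IT
  updated: d(EY,IT)=21, d(F,IT)=49/2, d(G,IT)=41/2, d(IT,P)=51/2
step 3: merge (G,P) at d=10, Q=-141; branch lengths G→14/3, P→16/3; new cluster GP
  updated: d(EY,GP)=22, d(F,GP)=41/2, d(GP,IT)=18
step 4: merge (EY,F) at d=41/2, Q=-88; branch lengths EY→39/4, F→43/4; new cluster EFY
  updated: d(EFY,GP)=11, d(EFY,IT)=25/2
step 5: merge (EFY,GP) at d=11, Q=-83/2; branch lengths EFY→11/4, GP→33/4; new cluster EFGPY
  updated: d(EFGPY,IT)=39/4
step 6: merge (EFGPY,IT) at d=39/4; branch lengths EFGPY→39/8, IT→39/8; new cluster EFGIPTY
final tree: ((((E:237/10,Y:-97/10):39/4,F:43/4):11/4,(G:14/3,P:16/3):33/4):39/8,(I:7/2,T:9/2):39/8)
total length: 293/4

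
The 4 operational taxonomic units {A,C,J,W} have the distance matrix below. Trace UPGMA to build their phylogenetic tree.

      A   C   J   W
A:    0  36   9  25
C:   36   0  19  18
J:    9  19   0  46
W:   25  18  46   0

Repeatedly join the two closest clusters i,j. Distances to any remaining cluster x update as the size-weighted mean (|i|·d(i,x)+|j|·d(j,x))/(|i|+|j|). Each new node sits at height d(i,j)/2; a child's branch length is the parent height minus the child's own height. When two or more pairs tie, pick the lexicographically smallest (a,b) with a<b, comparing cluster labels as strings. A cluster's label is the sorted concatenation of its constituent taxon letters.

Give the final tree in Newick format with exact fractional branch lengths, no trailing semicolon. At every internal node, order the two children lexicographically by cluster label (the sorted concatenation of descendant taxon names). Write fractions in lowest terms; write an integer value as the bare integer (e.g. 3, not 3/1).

step 1: merge (A,J) at d=9; branch lengths A→9/2, J→9/2; new cluster AJ
  updated: d(AJ,C)=55/2, d(AJ,W)=71/2
step 2: merge (C,W) at d=18; branch lengths C→9, W→9; new cluster CW
  updated: d(AJ,CW)=63/2
step 3: merge (AJ,CW) at d=63/2; branch lengths AJ→45/4, CW→27/4; new cluster ACJW
final tree: ((A:9/2,J:9/2):45/4,(C:9,W:9):27/4)
total length: 45

((A:9/2,J:9/2):45/4,(C:9,W:9):27/4)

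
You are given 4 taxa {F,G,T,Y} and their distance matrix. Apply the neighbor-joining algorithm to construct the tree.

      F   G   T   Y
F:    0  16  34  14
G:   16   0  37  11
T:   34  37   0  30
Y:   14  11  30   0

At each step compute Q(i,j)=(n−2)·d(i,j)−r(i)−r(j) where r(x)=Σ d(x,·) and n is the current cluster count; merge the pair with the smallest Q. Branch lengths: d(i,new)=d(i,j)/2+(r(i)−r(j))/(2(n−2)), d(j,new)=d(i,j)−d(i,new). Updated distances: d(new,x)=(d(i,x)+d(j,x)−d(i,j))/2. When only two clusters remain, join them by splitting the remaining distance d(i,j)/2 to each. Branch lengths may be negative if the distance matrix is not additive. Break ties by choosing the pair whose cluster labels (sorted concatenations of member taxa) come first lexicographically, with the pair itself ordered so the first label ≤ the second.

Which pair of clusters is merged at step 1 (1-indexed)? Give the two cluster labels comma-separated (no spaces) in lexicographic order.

iteration 1: select F,T (d=34, Q=-97); attach at lengths (31/4, 105/4); label the merged cluster FT
  updated: d(FT,G)=19/2, d(FT,Y)=5
iteration 2: select FT,G (d=19/2, Q=-51/2); attach at lengths (7/4, 31/4); label the merged cluster FGT
  updated: d(FGT,Y)=13/4
iteration 3: select FGT,Y (d=13/4); attach at lengths (13/8, 13/8); label the merged cluster FGTY
final tree: (((F:31/4,T:105/4):7/4,G:31/4):13/8,Y:13/8)
total length: 187/4

F,T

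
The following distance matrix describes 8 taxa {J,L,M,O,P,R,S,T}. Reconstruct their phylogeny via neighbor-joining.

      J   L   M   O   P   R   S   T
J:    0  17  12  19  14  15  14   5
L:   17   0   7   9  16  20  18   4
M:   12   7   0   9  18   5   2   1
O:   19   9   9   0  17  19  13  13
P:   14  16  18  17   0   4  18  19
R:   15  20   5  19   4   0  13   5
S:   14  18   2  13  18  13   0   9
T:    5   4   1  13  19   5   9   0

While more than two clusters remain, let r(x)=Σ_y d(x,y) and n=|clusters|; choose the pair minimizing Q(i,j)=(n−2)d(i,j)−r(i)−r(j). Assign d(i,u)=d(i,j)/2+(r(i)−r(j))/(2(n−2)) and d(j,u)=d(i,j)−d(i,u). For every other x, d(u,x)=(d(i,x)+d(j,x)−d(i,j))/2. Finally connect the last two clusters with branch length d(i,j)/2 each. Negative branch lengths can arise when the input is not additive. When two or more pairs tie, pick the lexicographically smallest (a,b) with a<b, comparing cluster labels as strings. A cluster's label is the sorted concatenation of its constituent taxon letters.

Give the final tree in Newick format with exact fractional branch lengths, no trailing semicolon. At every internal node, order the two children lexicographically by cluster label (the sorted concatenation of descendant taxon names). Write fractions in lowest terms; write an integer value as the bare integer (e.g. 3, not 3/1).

((((J:35/6,T:-5/6):29/16,(P:49/12,R:-1/12):111/16):15/16,(L:37/10,O:53/10):57/16):43/32,(M:-27/16,S:59/16):43/32)

1. join P+R (d=4, Q=-163) ⇒ PR; edges |P|=49/12, |R|=-1/12
  updated: d(J,PR)=25/2, d(L,PR)=16, d(M,PR)=19/2, d(O,PR)=16, d(PR,S)=27/2, d(PR,T)=10
2. join L+O (d=9, Q=-105) ⇒ LO; edges |L|=37/10, |O|=53/10
  updated: d(J,LO)=27/2, d(LO,M)=7/2, d(LO,PR)=23/2, d(LO,S)=11, d(LO,T)=4
3. join M+S (d=2, Q=-139/2) ⇒ MS; edges |M|=-27/16, |S|=59/16
  updated: d(J,MS)=12, d(LO,MS)=25/4, d(MS,PR)=21/2, d(MS,T)=4
4. join J+T (d=5, Q=-51) ⇒ JT; edges |J|=35/6, |T|=-5/6
  updated: d(JT,LO)=25/4, d(JT,MS)=11/2, d(JT,PR)=35/4
5. join JT+PR (d=35/4, Q=-135/4) ⇒ JPRT; edges |JT|=29/16, |PR|=111/16
  updated: d(JPRT,LO)=9/2, d(JPRT,MS)=29/8
6. join JPRT+LO (d=9/2, Q=-115/8) ⇒ JLOPRT; edges |JPRT|=15/16, |LO|=57/16
  updated: d(JLOPRT,MS)=43/16
7. join JLOPRT+MS (d=43/16) ⇒ JLMOPRST; edges |JLOPRT|=43/32, |MS|=43/32
final tree: ((((J:35/6,T:-5/6):29/16,(P:49/12,R:-1/12):111/16):15/16,(L:37/10,O:53/10):57/16):43/32,(M:-27/16,S:59/16):43/32)
total length: 575/16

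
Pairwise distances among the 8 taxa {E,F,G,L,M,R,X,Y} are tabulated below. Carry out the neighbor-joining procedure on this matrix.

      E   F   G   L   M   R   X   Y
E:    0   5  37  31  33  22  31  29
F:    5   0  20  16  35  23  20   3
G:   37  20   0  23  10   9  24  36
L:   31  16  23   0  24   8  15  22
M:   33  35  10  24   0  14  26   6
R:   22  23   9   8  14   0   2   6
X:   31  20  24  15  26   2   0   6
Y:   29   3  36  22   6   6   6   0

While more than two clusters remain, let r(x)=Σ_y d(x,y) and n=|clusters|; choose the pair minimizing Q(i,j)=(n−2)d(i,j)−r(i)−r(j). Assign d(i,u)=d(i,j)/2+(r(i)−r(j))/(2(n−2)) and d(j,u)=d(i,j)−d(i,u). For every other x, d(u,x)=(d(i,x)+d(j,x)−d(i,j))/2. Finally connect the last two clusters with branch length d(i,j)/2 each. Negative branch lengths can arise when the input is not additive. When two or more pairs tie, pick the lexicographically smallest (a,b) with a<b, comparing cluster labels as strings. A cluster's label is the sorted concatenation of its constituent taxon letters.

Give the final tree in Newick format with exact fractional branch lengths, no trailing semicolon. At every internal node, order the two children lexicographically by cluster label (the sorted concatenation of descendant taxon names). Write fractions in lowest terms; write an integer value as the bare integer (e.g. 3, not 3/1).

step 1: merge (E,F) at d=5, Q=-280; branch lengths E→8, F→-3; new cluster EF
  updated: d(EF,G)=26, d(EF,L)=21, d(EF,M)=63/2, d(EF,R)=20, d(EF,X)=23, d(EF,Y)=27/2
step 2: merge (G,M) at d=10, Q=-379/2; branch lengths G→133/20, M→67/20; new cluster GM
  updated: d(EF,GM)=95/4, d(GM,L)=37/2, d(GM,R)=13/2, d(GM,X)=20, d(GM,Y)=16
step 3: merge (EF,Y) at d=27/2, Q=-443/4; branch lengths EF→367/32, Y→65/32; new cluster EFY
  updated: d(EFY,GM)=105/8, d(EFY,L)=59/4, d(EFY,R)=25/4, d(EFY,X)=31/4
step 4: merge (EFY,X) at d=31/4, Q=-507/8; branch lengths EFY→163/48, X→209/48; new cluster EFXY
  updated: d(EFXY,GM)=203/16, d(EFXY,L)=11, d(EFXY,R)=1/4
step 5: merge (EFXY,L) at d=11, Q=-631/16; branch lengths EFXY→135/64, L→569/64; new cluster EFLXY
  updated: d(EFLXY,GM)=323/32, d(EFLXY,R)=-11/8
step 6: merge (EFLXY,GM) at d=323/32, Q=-487/32; branch lengths EFLXY→71/64, GM→575/64; new cluster EFGLMXY
  updated: d(EFGLMXY,R)=-159/64
step 7: merge (EFGLMXY,R) at d=-159/64; branch lengths EFGLMXY→-159/128, R→-159/128; new cluster EFGLMRXY
final tree: ((((((E:8,F:-3):367/32,Y:65/32):163/48,X:209/48):135/64,L:569/64):71/64,(G:133/20,M:67/20):575/64):-159/128,R:-159/128)
total length: 3511/64

((((((E:8,F:-3):367/32,Y:65/32):163/48,X:209/48):135/64,L:569/64):71/64,(G:133/20,M:67/20):575/64):-159/128,R:-159/128)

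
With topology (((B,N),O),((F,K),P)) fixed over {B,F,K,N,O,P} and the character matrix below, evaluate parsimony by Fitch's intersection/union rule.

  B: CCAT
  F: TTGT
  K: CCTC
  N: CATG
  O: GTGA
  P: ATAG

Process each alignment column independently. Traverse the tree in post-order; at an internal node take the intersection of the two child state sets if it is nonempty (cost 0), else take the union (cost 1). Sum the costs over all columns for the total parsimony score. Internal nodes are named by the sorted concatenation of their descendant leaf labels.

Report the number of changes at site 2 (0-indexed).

site 0, node BN: B={C} ∩ N={C} → {C} (+0)
site 0, node BNO: BN={C} ∪ O={G} → {C,G} (+1)
site 0, node FK: F={T} ∪ K={C} → {C,T} (+1)
site 0, node FKP: FK={C,T} ∪ P={A} → {A,C,T} (+1)
site 0, node BFKNOP: BNO={C,G} ∩ FKP={A,C,T} → {C} (+0)
site 1, node BN: B={C} ∪ N={A} → {A,C} (+1)
site 1, node BNO: BN={A,C} ∪ O={T} → {A,C,T} (+1)
site 1, node FK: F={T} ∪ K={C} → {C,T} (+1)
site 1, node FKP: FK={C,T} ∩ P={T} → {T} (+0)
site 1, node BFKNOP: BNO={A,C,T} ∩ FKP={T} → {T} (+0)
site 2, node BN: B={A} ∪ N={T} → {A,T} (+1)
site 2, node BNO: BN={A,T} ∪ O={G} → {A,G,T} (+1)
site 2, node FK: F={G} ∪ K={T} → {G,T} (+1)
site 2, node FKP: FK={G,T} ∪ P={A} → {A,G,T} (+1)
site 2, node BFKNOP: BNO={A,G,T} ∩ FKP={A,G,T} → {A,G,T} (+0)
site 3, node BN: B={T} ∪ N={G} → {G,T} (+1)
site 3, node BNO: BN={G,T} ∪ O={A} → {A,G,T} (+1)
site 3, node FK: F={T} ∪ K={C} → {C,T} (+1)
site 3, node FKP: FK={C,T} ∪ P={G} → {C,G,T} (+1)
site 3, node BFKNOP: BNO={A,G,T} ∩ FKP={C,G,T} → {G,T} (+0)
per-site changes: [3, 3, 4, 4]; total = 14

4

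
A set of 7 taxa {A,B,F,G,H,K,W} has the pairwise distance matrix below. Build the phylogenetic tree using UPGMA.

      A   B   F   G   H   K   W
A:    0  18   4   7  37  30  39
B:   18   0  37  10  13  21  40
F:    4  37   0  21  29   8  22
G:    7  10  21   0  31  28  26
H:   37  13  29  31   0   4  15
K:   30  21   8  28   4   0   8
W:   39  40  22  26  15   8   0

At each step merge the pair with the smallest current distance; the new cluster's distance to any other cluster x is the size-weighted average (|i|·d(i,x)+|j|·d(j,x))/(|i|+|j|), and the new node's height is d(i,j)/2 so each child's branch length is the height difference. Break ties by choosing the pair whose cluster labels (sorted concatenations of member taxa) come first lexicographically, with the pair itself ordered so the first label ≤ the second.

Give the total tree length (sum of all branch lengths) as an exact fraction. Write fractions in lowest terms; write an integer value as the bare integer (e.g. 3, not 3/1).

iteration 1: select A,F (d=4); attach at lengths (2, 2); label the merged cluster AF
  updated: d(AF,B)=55/2, d(AF,G)=14, d(AF,H)=33, d(AF,K)=19, d(AF,W)=61/2
iteration 2: select H,K (d=4); attach at lengths (2, 2); label the merged cluster HK
  updated: d(AF,HK)=26, d(B,HK)=17, d(G,HK)=59/2, d(HK,W)=23/2
iteration 3: select B,G (d=10); attach at lengths (5, 5); label the merged cluster BG
  updated: d(AF,BG)=83/4, d(BG,HK)=93/4, d(BG,W)=33
iteration 4: select HK,W (d=23/2); attach at lengths (15/4, 23/4); label the merged cluster HKW
  updated: d(AF,HKW)=55/2, d(BG,HKW)=53/2
iteration 5: select AF,BG (d=83/4); attach at lengths (67/8, 43/8); label the merged cluster ABFG
  updated: d(ABFG,HKW)=27
iteration 6: select ABFG,HKW (d=27); attach at lengths (25/8, 31/4); label the merged cluster ABFGHKW
final tree: (((A:2,F:2):67/8,(B:5,G:5):43/8):25/8,((H:2,K:2):15/4,W:23/4):31/4)
total length: 417/8

417/8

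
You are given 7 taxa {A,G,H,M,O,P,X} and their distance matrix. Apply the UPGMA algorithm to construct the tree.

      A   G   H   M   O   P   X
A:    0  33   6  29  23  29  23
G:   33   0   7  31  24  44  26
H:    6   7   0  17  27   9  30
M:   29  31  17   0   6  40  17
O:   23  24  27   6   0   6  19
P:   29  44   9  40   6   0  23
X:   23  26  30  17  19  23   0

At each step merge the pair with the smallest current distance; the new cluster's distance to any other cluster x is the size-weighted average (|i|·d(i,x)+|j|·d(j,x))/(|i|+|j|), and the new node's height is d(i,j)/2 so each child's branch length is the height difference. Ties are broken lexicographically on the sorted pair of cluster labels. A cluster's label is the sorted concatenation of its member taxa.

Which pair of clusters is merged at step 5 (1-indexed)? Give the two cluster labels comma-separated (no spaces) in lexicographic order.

AHP,MOX

iteration 1: select A,H (d=6); attach at lengths (3, 3); label the merged cluster AH
  updated: d(AH,G)=20, d(AH,M)=23, d(AH,O)=25, d(AH,P)=19, d(AH,X)=53/2
iteration 2: select M,O (d=6); attach at lengths (3, 3); label the merged cluster MO
  updated: d(AH,MO)=24, d(G,MO)=55/2, d(MO,P)=23, d(MO,X)=18
iteration 3: select MO,X (d=18); attach at lengths (6, 9); label the merged cluster MOX
  updated: d(AH,MOX)=149/6, d(G,MOX)=27, d(MOX,P)=23
iteration 4: select AH,P (d=19); attach at lengths (13/2, 19/2); label the merged cluster AHP
  updated: d(AHP,G)=28, d(AHP,MOX)=218/9
iteration 5: select AHP,MOX (d=218/9); attach at lengths (47/18, 28/9); label the merged cluster AHMOPX
  updated: d(AHMOPX,G)=55/2
iteration 6: select AHMOPX,G (d=55/2); attach at lengths (59/36, 55/4); label the merged cluster AGHMOPX
final tree: ((((A:3,H:3):13/2,P:19/2):47/18,((M:3,O:3):6,X:9):28/9):59/36,G:55/4)
total length: 577/9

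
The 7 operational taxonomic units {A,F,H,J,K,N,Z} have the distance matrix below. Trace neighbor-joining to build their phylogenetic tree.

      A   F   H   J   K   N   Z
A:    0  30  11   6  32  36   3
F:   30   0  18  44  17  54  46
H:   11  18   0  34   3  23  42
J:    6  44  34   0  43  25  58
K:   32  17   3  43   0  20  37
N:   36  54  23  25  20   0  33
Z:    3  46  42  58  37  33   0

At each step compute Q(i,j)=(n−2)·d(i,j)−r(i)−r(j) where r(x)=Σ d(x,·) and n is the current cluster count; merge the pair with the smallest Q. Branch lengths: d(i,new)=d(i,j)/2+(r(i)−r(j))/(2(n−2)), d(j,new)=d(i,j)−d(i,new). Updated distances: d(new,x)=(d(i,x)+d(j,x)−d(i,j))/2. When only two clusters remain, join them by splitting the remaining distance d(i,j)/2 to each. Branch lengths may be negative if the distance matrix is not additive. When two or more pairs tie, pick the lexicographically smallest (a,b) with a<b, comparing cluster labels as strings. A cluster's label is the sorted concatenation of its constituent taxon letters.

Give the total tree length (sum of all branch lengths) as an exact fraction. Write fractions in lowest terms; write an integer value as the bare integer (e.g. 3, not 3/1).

309/4

step 1: merge (A,Z) at d=3, Q=-322; branch lengths A→-43/5, Z→58/5; new cluster AZ
  updated: d(AZ,F)=73/2, d(AZ,H)=25, d(AZ,J)=61/2, d(AZ,K)=33, d(AZ,N)=33
step 2: merge (J,N) at d=25, Q=-463/2; branch lengths J→243/16, N→157/16; new cluster JN
  updated: d(AZ,JN)=77/4, d(F,JN)=73/2, d(H,JN)=16, d(JN,K)=19
step 3: merge (AZ,JN) at d=77/4, Q=-587/4; branch lengths AZ→323/24, JN→139/24; new cluster AJNZ
  updated: d(AJNZ,F)=215/8, d(AJNZ,H)=87/8, d(AJNZ,K)=131/8
step 4: merge (AJNZ,H) at d=87/8, Q=-257/4; branch lengths AJNZ→11, H→-1/8; new cluster AHJNZ
  updated: d(AHJNZ,F)=17, d(AHJNZ,K)=17/4
step 5: merge (AHJNZ,F) at d=17, Q=-153/4; branch lengths AHJNZ→17/8, F→119/8; new cluster AFHJNZ
  updated: d(AFHJNZ,K)=17/8
step 6: merge (AFHJNZ,K) at d=17/8; branch lengths AFHJNZ→17/16, K→17/16; new cluster AFHJKNZ
final tree: (((((A:-43/5,Z:58/5):323/24,(J:243/16,N:157/16):139/24):11,H:-1/8):17/8,F:119/8):17/16,K:17/16)
total length: 309/4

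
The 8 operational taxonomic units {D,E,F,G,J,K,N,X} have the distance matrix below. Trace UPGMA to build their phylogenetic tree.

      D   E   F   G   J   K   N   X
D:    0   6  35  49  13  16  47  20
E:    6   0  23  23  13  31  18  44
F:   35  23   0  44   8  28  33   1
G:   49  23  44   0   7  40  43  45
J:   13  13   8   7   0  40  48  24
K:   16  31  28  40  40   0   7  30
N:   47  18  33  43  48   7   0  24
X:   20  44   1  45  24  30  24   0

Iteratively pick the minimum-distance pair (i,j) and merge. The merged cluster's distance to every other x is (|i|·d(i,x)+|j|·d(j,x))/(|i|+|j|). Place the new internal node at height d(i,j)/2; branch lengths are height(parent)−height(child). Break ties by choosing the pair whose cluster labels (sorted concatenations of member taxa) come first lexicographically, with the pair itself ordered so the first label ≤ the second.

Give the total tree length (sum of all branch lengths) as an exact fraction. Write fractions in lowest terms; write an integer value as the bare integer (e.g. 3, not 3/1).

70

1. join F+X (d=1) ⇒ FX; edges |F|=1/2, |X|=1/2
  updated: d(D,FX)=55/2, d(E,FX)=67/2, d(FX,G)=89/2, d(FX,J)=16, d(FX,K)=29, d(FX,N)=57/2
2. join D+E (d=6) ⇒ DE; edges |D|=3, |E|=3
  updated: d(DE,FX)=61/2, d(DE,G)=36, d(DE,J)=13, d(DE,K)=47/2, d(DE,N)=65/2
3. join G+J (d=7) ⇒ GJ; edges |G|=7/2, |J|=7/2
  updated: d(DE,GJ)=49/2, d(FX,GJ)=121/4, d(GJ,K)=40, d(GJ,N)=91/2
4. join K+N (d=7) ⇒ KN; edges |K|=7/2, |N|=7/2
  updated: d(DE,KN)=28, d(FX,KN)=115/4, d(GJ,KN)=171/4
5. join DE+GJ (d=49/2) ⇒ DEGJ; edges |DE|=37/4, |GJ|=35/4
  updated: d(DEGJ,FX)=243/8, d(DEGJ,KN)=283/8
6. join FX+KN (d=115/4) ⇒ FKNX; edges |FX|=111/8, |KN|=87/8
  updated: d(DEGJ,FKNX)=263/8
7. join DEGJ+FKNX (d=263/8) ⇒ DEFGJKNX; edges |DEGJ|=67/16, |FKNX|=33/16
final tree: (((D:3,E:3):37/4,(G:7/2,J:7/2):35/4):67/16,((F:1/2,X:1/2):111/8,(K:7/2,N:7/2):87/8):33/16)
total length: 70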